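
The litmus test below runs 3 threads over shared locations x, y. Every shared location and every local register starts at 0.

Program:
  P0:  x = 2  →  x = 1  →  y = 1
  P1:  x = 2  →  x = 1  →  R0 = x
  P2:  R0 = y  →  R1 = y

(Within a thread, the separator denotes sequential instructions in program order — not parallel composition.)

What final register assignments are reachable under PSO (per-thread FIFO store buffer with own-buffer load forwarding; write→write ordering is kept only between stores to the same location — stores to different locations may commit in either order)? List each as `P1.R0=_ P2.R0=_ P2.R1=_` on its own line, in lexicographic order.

outcome vector order: (P1.R0,P2.R0,P2.R1)
|PSO outcomes| = 6

P1.R0=1 P2.R0=0 P2.R1=0
P1.R0=1 P2.R0=0 P2.R1=1
P1.R0=1 P2.R0=1 P2.R1=1
P1.R0=2 P2.R0=0 P2.R1=0
P1.R0=2 P2.R0=0 P2.R1=1
P1.R0=2 P2.R0=1 P2.R1=1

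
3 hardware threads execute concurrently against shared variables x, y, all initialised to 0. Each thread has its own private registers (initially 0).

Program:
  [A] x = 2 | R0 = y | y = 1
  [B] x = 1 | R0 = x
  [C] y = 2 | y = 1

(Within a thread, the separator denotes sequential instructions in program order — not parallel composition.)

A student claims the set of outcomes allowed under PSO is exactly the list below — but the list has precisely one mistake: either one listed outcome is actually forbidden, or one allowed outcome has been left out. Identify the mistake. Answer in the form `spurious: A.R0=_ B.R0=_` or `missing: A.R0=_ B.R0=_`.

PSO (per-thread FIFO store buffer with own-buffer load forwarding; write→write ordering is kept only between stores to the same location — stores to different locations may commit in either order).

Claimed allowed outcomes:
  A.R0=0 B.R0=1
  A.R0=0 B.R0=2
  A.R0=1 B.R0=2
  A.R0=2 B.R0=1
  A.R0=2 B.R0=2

missing: A.R0=1 B.R0=1

outcome vector order: (A.R0,B.R0)
under PSO → 01, 02, 11, 12, 21, 22
PSO∖claimed = {11}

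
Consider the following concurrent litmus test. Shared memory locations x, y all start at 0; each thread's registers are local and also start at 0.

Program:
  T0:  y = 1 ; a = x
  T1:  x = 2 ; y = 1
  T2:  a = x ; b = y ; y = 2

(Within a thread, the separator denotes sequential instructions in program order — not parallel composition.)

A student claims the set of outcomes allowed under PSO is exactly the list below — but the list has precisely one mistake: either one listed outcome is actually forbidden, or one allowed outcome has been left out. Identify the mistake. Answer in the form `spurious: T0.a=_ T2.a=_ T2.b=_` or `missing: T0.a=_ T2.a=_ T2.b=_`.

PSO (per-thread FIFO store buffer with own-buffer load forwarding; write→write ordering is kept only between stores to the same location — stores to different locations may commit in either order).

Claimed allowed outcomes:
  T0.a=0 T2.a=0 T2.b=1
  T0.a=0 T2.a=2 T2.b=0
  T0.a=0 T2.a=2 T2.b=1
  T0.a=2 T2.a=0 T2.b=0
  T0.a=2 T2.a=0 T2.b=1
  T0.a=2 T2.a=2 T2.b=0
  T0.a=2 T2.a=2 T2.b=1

missing: T0.a=0 T2.a=0 T2.b=0

outcome vector order: (T0.a,T2.a,T2.b)
[PSO] allowed = {000 001 020 021 200 201 220 221}
PSO∖claimed = {000}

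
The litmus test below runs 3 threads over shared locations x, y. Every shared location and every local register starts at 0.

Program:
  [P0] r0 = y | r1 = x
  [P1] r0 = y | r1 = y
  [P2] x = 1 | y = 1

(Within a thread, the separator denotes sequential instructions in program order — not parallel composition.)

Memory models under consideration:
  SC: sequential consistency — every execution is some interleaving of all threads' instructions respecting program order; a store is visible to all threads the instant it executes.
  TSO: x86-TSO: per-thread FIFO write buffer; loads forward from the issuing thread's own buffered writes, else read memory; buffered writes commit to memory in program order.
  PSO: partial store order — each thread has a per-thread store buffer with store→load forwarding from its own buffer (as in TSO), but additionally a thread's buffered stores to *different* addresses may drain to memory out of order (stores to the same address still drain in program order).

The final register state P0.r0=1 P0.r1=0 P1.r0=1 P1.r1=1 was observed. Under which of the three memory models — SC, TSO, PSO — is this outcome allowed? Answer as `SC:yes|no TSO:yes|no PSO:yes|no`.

outcome vector order: (P0.r0,P0.r1,P1.r0,P1.r1)
under SC → <0 0 0 0>, <0 0 0 1>, <0 0 1 1>, <0 1 0 0>, <0 1 0 1>, <0 1 1 1>, <1 1 0 0>, <1 1 0 1>, <1 1 1 1>
under TSO → <0 0 0 0>, <0 0 0 1>, <0 0 1 1>, <0 1 0 0>, <0 1 0 1>, <0 1 1 1>, <1 1 0 0>, <1 1 0 1>, <1 1 1 1>
under PSO → <0 0 0 0>, <0 0 0 1>, <0 0 1 1>, <0 1 0 0>, <0 1 0 1>, <0 1 1 1>, <1 0 0 0>, <1 0 0 1>, <1 0 1 1>, <1 1 0 0>, <1 1 0 1>, <1 1 1 1>
target <1 0 1 1> ∈ {PSO}

SC:no TSO:no PSO:yes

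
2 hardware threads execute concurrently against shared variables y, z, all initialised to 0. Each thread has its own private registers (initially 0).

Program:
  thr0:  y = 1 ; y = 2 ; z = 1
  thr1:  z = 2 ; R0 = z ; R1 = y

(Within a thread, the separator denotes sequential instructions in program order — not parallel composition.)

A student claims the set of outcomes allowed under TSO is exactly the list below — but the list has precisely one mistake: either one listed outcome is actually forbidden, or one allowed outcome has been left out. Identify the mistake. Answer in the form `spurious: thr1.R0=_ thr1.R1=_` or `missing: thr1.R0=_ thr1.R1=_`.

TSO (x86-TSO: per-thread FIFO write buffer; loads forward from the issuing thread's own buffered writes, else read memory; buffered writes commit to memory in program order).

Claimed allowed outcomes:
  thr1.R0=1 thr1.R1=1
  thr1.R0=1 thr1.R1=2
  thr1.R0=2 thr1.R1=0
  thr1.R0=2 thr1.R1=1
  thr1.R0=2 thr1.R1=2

outcome vector order: (thr1.R0,thr1.R1)
[TSO] allowed = {<1 2>, <2 0>, <2 1>, <2 2>}
claimed∖TSO = {<1 1>}

spurious: thr1.R0=1 thr1.R1=1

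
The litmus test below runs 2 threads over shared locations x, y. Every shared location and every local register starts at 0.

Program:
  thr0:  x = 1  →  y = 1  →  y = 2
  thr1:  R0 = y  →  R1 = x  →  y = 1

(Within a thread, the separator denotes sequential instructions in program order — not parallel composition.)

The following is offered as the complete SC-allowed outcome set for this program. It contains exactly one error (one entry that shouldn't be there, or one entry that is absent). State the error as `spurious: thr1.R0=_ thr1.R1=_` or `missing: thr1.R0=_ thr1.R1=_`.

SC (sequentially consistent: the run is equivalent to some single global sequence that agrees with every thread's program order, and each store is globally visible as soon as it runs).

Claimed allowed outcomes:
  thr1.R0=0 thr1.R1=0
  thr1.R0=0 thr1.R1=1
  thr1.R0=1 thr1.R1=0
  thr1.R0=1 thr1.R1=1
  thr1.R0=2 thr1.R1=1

spurious: thr1.R0=1 thr1.R1=0

outcome vector order: (thr1.R0,thr1.R1)
SC: 4 outcomes — {<0 0>, <0 1>, <1 1>, <2 1>}
claimed∖SC = {<1 0>}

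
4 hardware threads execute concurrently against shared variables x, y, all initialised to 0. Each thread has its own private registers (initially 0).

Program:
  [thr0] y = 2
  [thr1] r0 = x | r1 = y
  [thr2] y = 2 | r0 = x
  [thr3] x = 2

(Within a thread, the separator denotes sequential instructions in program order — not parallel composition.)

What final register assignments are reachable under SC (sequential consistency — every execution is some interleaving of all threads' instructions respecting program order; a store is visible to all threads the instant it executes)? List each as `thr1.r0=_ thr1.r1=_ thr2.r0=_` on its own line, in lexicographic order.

outcome vector order: (thr1.r0,thr1.r1,thr2.r0)
|SC outcomes| = 7

thr1.r0=0 thr1.r1=0 thr2.r0=0
thr1.r0=0 thr1.r1=0 thr2.r0=2
thr1.r0=0 thr1.r1=2 thr2.r0=0
thr1.r0=0 thr1.r1=2 thr2.r0=2
thr1.r0=2 thr1.r1=0 thr2.r0=2
thr1.r0=2 thr1.r1=2 thr2.r0=0
thr1.r0=2 thr1.r1=2 thr2.r0=2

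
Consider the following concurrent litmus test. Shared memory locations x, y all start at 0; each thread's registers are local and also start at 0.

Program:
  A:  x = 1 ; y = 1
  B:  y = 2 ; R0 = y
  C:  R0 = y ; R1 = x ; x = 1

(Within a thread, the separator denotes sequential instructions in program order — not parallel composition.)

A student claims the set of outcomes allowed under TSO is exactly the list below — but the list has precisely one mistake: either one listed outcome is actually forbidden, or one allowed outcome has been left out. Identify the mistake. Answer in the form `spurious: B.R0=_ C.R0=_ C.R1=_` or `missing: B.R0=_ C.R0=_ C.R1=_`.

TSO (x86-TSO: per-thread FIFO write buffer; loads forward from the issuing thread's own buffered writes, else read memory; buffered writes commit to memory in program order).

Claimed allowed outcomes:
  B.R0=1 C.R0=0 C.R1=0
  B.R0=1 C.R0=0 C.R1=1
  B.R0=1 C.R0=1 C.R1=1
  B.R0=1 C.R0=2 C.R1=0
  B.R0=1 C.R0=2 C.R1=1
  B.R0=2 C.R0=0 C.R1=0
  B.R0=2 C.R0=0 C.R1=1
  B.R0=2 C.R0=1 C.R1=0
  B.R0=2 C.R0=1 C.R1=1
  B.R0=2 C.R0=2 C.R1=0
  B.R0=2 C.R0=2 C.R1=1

spurious: B.R0=2 C.R0=1 C.R1=0

outcome vector order: (B.R0,C.R0,C.R1)
TSO: 10 outcomes — {1/0/0 1/0/1 1/1/1 1/2/0 1/2/1 2/0/0 2/0/1 2/1/1 2/2/0 2/2/1}
claimed∖TSO = {2/1/0}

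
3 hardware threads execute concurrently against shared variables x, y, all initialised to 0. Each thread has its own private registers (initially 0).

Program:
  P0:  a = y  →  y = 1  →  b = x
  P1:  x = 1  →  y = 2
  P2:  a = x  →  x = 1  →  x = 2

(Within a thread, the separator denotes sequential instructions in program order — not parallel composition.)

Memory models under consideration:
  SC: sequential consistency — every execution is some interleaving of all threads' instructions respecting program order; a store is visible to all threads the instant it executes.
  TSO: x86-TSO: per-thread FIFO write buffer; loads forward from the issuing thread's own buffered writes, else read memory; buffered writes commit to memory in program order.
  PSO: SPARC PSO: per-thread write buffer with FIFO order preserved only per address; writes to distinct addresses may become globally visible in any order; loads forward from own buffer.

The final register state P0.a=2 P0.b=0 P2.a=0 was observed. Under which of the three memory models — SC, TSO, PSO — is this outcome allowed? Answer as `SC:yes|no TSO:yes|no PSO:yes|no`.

SC:no TSO:no PSO:yes

outcome vector order: (P0.a,P0.b,P2.a)
[SC] allowed = {0/0/0 0/0/1 0/1/0 0/1/1 0/2/0 0/2/1 2/1/0 2/1/1 2/2/0 2/2/1}
[TSO] allowed = {0/0/0 0/0/1 0/1/0 0/1/1 0/2/0 0/2/1 2/1/0 2/1/1 2/2/0 2/2/1}
[PSO] allowed = {0/0/0 0/0/1 0/1/0 0/1/1 0/2/0 0/2/1 2/0/0 2/0/1 2/1/0 2/1/1 2/2/0 2/2/1}
target 2/0/0 ∈ {PSO}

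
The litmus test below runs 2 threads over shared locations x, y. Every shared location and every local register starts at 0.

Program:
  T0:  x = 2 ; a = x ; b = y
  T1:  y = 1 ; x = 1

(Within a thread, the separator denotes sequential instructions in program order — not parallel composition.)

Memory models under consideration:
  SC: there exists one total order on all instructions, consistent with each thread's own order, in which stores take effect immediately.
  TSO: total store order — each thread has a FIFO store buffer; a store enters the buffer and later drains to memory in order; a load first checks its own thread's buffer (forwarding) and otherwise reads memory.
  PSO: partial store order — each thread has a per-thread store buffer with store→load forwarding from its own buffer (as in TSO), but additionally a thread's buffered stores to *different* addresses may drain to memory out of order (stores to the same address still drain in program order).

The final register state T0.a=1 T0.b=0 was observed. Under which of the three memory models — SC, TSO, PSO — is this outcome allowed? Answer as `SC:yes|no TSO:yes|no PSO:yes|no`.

outcome vector order: (T0.a,T0.b)
SC: 3 outcomes — {1/1, 2/0, 2/1}
TSO: 3 outcomes — {1/1, 2/0, 2/1}
PSO: 4 outcomes — {1/0, 1/1, 2/0, 2/1}
target 1/0 ∈ {PSO}

SC:no TSO:no PSO:yes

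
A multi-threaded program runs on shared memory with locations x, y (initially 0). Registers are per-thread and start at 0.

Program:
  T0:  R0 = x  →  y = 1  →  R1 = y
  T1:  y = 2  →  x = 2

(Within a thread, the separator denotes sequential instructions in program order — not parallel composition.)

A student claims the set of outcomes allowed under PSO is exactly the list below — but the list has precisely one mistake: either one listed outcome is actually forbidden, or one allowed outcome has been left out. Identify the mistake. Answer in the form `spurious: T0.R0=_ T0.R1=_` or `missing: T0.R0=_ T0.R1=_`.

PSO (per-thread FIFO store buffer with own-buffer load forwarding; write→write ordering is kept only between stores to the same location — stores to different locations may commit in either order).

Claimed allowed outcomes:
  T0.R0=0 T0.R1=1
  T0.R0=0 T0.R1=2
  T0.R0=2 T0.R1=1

missing: T0.R0=2 T0.R1=2

outcome vector order: (T0.R0,T0.R1)
[PSO] allowed = {01; 02; 21; 22}
PSO∖claimed = {22}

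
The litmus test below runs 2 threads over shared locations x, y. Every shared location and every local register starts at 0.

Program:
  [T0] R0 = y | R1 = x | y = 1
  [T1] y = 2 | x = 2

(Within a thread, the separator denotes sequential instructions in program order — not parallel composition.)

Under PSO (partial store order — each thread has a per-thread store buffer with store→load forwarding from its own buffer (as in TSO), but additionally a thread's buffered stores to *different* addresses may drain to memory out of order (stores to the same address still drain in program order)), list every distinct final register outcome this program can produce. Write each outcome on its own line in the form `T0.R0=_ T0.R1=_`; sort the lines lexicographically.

T0.R0=0 T0.R1=0
T0.R0=0 T0.R1=2
T0.R0=2 T0.R1=0
T0.R0=2 T0.R1=2

outcome vector order: (T0.R0,T0.R1)
|PSO outcomes| = 4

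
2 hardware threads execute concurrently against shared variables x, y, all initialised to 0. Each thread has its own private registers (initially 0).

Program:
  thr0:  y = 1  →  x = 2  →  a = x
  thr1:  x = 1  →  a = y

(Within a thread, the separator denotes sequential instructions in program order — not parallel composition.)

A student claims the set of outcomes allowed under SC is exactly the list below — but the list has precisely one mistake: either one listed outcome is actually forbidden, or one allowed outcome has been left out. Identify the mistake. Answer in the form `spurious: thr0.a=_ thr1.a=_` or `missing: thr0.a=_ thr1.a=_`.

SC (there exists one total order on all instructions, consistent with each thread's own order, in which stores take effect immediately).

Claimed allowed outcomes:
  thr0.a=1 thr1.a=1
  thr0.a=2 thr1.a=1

outcome vector order: (thr0.a,thr1.a)
SC: 3 outcomes — {<1 1> <2 0> <2 1>}
SC∖claimed = {<2 0>}

missing: thr0.a=2 thr1.a=0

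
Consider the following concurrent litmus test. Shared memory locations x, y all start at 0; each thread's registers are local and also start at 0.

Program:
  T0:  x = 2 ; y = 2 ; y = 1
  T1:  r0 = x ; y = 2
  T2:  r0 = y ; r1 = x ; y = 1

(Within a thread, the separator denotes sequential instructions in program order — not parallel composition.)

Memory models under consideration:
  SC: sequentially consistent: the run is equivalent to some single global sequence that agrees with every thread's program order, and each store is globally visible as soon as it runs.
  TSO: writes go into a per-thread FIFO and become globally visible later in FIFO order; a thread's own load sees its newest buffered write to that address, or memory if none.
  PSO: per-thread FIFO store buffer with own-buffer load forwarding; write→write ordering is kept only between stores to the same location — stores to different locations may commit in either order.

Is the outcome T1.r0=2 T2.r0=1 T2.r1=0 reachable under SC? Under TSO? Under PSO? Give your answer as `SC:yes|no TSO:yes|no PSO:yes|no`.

outcome vector order: (T1.r0,T2.r0,T2.r1)
SC (9): (0,0,0) (0,0,2) (0,1,2) (0,2,0) (0,2,2) (2,0,0) (2,0,2) (2,1,2) (2,2,2)
TSO (9): (0,0,0) (0,0,2) (0,1,2) (0,2,0) (0,2,2) (2,0,0) (2,0,2) (2,1,2) (2,2,2)
PSO (12): (0,0,0) (0,0,2) (0,1,0) (0,1,2) (0,2,0) (0,2,2) (2,0,0) (2,0,2) (2,1,0) (2,1,2) (2,2,0) (2,2,2)
target (2,1,0) ∈ {PSO}

SC:no TSO:no PSO:yes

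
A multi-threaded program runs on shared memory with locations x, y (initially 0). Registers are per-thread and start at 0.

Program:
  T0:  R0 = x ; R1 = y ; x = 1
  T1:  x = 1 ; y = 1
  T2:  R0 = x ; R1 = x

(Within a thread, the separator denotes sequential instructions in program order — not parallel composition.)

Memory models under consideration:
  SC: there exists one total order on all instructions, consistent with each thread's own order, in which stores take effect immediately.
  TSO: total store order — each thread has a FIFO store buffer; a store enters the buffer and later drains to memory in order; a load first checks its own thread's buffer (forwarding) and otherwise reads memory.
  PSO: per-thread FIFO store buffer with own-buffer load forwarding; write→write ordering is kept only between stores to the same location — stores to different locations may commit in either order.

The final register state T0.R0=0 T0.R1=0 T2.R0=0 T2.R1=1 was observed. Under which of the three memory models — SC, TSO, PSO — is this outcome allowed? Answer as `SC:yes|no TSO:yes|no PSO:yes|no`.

SC:yes TSO:yes PSO:yes

outcome vector order: (T0.R0,T0.R1,T2.R0,T2.R1)
under SC → 0/0/0/0 0/0/0/1 0/0/1/1 0/1/0/0 0/1/0/1 0/1/1/1 1/0/0/0 1/0/0/1 1/0/1/1 1/1/0/0 1/1/0/1 1/1/1/1
under TSO → 0/0/0/0 0/0/0/1 0/0/1/1 0/1/0/0 0/1/0/1 0/1/1/1 1/0/0/0 1/0/0/1 1/0/1/1 1/1/0/0 1/1/0/1 1/1/1/1
under PSO → 0/0/0/0 0/0/0/1 0/0/1/1 0/1/0/0 0/1/0/1 0/1/1/1 1/0/0/0 1/0/0/1 1/0/1/1 1/1/0/0 1/1/0/1 1/1/1/1
target 0/0/0/1 ∈ {SC,TSO,PSO}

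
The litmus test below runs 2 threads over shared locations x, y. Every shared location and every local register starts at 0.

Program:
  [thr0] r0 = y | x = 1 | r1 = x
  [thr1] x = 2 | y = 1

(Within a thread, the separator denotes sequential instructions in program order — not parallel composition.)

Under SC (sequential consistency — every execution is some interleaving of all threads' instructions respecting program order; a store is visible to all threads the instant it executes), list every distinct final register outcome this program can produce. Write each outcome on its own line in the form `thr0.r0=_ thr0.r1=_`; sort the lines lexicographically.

outcome vector order: (thr0.r0,thr0.r1)
|SC outcomes| = 3

thr0.r0=0 thr0.r1=1
thr0.r0=0 thr0.r1=2
thr0.r0=1 thr0.r1=1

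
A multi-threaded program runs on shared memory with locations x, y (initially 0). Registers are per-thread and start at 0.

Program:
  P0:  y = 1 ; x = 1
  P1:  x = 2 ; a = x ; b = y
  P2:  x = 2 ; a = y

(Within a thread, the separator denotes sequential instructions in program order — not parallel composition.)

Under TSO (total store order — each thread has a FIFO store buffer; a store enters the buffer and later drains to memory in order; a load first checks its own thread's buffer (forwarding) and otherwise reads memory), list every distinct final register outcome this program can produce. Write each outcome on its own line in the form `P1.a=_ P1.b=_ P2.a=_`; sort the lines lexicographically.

outcome vector order: (P1.a,P1.b,P2.a)
|TSO outcomes| = 6

P1.a=1 P1.b=1 P2.a=0
P1.a=1 P1.b=1 P2.a=1
P1.a=2 P1.b=0 P2.a=0
P1.a=2 P1.b=0 P2.a=1
P1.a=2 P1.b=1 P2.a=0
P1.a=2 P1.b=1 P2.a=1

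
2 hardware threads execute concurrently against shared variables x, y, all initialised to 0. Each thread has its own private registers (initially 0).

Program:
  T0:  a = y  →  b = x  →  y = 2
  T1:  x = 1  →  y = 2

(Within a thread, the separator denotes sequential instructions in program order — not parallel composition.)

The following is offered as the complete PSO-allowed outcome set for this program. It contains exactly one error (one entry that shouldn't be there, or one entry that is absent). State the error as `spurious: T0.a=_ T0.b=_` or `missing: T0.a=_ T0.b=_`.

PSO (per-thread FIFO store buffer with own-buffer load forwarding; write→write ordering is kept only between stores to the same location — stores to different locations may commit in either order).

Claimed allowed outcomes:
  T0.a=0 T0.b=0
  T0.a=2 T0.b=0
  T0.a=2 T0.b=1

missing: T0.a=0 T0.b=1

outcome vector order: (T0.a,T0.b)
under PSO → 0/0, 0/1, 2/0, 2/1
PSO∖claimed = {0/1}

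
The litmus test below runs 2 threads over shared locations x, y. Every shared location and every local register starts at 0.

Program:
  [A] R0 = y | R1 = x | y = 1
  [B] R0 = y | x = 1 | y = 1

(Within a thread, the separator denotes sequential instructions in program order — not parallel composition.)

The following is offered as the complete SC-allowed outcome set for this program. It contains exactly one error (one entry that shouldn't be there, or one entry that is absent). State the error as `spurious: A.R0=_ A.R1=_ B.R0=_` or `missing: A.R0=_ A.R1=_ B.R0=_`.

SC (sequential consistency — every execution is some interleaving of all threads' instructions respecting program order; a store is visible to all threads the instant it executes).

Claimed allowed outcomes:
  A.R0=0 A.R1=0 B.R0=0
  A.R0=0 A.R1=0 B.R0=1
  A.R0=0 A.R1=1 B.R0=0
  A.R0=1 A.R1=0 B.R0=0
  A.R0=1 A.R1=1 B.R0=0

outcome vector order: (A.R0,A.R1,B.R0)
[SC] allowed = {(0,0,0) (0,0,1) (0,1,0) (1,1,0)}
claimed∖SC = {(1,0,0)}

spurious: A.R0=1 A.R1=0 B.R0=0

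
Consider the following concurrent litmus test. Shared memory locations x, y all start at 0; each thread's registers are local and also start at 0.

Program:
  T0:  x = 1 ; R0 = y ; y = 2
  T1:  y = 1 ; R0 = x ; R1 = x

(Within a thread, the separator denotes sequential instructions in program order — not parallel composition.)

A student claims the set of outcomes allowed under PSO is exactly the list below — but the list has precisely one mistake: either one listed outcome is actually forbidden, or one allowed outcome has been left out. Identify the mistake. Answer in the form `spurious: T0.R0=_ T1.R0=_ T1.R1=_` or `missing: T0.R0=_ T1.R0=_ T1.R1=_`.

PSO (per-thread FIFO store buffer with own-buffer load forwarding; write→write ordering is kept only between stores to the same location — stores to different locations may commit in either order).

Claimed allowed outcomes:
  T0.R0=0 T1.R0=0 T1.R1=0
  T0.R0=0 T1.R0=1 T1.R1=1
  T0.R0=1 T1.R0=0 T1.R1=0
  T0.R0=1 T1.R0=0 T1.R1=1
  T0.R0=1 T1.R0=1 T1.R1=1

missing: T0.R0=0 T1.R0=0 T1.R1=1

outcome vector order: (T0.R0,T1.R0,T1.R1)
under PSO → 000 001 011 100 101 111
PSO∖claimed = {001}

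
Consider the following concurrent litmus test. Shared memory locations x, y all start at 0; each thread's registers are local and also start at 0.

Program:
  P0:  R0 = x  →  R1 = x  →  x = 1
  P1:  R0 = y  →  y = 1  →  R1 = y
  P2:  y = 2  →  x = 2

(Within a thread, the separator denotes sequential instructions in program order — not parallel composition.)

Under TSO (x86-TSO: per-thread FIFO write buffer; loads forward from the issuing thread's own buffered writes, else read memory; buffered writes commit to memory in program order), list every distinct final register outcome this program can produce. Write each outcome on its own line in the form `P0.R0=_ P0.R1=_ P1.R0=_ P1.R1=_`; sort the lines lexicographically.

P0.R0=0 P0.R1=0 P1.R0=0 P1.R1=1
P0.R0=0 P0.R1=0 P1.R0=0 P1.R1=2
P0.R0=0 P0.R1=0 P1.R0=2 P1.R1=1
P0.R0=0 P0.R1=2 P1.R0=0 P1.R1=1
P0.R0=0 P0.R1=2 P1.R0=0 P1.R1=2
P0.R0=0 P0.R1=2 P1.R0=2 P1.R1=1
P0.R0=2 P0.R1=2 P1.R0=0 P1.R1=1
P0.R0=2 P0.R1=2 P1.R0=0 P1.R1=2
P0.R0=2 P0.R1=2 P1.R0=2 P1.R1=1

outcome vector order: (P0.R0,P0.R1,P1.R0,P1.R1)
|TSO outcomes| = 9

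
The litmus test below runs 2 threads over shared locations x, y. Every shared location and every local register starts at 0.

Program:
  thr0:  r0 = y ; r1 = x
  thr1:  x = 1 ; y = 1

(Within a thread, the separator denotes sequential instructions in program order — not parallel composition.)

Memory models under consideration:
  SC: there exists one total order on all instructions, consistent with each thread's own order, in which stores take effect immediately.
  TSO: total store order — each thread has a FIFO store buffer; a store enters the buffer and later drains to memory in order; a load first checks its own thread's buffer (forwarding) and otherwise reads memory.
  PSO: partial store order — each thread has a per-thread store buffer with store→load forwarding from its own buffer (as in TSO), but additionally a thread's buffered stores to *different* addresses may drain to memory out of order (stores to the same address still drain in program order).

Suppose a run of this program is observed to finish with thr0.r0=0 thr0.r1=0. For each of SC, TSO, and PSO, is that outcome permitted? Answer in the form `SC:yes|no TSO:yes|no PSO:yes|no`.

outcome vector order: (thr0.r0,thr0.r1)
SC (3): 00 01 11
TSO (3): 00 01 11
PSO (4): 00 01 10 11
target 00 ∈ {SC,TSO,PSO}

SC:yes TSO:yes PSO:yes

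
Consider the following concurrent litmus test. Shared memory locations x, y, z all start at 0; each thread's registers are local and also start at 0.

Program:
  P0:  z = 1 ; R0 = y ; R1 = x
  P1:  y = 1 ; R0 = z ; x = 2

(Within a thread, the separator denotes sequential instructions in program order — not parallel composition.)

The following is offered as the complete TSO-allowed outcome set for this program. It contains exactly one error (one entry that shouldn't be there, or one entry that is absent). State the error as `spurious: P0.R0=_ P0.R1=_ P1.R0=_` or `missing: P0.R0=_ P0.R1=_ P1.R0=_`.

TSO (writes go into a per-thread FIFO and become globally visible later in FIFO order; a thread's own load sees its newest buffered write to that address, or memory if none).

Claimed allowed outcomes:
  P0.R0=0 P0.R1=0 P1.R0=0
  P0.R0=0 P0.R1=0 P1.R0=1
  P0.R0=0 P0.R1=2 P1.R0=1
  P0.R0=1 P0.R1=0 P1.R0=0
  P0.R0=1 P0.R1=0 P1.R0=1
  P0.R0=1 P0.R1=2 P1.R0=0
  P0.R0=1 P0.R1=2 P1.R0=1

missing: P0.R0=0 P0.R1=2 P1.R0=0

outcome vector order: (P0.R0,P0.R1,P1.R0)
under TSO → (0,0,0) (0,0,1) (0,2,0) (0,2,1) (1,0,0) (1,0,1) (1,2,0) (1,2,1)
TSO∖claimed = {(0,2,0)}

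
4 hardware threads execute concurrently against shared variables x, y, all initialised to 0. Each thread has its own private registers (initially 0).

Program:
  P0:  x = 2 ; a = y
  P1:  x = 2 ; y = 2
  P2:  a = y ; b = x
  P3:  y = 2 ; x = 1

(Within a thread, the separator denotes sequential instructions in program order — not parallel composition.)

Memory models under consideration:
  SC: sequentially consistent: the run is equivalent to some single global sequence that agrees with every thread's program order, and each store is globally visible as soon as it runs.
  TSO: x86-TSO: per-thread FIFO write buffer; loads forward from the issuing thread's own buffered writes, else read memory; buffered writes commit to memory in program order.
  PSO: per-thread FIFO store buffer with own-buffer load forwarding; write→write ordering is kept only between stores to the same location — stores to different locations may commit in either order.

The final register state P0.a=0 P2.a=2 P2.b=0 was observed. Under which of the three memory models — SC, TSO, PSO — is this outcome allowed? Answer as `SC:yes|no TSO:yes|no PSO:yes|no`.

outcome vector order: (P0.a,P2.a,P2.b)
under SC → <0 0 0> <0 0 1> <0 0 2> <0 2 1> <0 2 2> <2 0 0> <2 0 1> <2 0 2> <2 2 0> <2 2 1> <2 2 2>
under TSO → <0 0 0> <0 0 1> <0 0 2> <0 2 0> <0 2 1> <0 2 2> <2 0 0> <2 0 1> <2 0 2> <2 2 0> <2 2 1> <2 2 2>
under PSO → <0 0 0> <0 0 1> <0 0 2> <0 2 0> <0 2 1> <0 2 2> <2 0 0> <2 0 1> <2 0 2> <2 2 0> <2 2 1> <2 2 2>
target <0 2 0> ∈ {TSO,PSO}

SC:no TSO:yes PSO:yes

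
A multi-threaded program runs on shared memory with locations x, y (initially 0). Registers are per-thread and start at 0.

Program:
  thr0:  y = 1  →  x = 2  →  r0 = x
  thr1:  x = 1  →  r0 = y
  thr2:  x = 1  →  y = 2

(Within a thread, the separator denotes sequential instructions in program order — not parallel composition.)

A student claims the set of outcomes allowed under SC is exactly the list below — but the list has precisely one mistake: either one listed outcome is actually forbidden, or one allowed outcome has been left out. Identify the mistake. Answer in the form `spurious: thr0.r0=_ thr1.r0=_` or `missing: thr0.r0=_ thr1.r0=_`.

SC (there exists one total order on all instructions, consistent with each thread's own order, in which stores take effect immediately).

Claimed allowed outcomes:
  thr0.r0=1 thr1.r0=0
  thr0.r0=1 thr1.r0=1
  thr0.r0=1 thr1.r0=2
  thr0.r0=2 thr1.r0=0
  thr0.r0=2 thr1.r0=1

missing: thr0.r0=2 thr1.r0=2

outcome vector order: (thr0.r0,thr1.r0)
SC: 6 outcomes — {<1 0>, <1 1>, <1 2>, <2 0>, <2 1>, <2 2>}
SC∖claimed = {<2 2>}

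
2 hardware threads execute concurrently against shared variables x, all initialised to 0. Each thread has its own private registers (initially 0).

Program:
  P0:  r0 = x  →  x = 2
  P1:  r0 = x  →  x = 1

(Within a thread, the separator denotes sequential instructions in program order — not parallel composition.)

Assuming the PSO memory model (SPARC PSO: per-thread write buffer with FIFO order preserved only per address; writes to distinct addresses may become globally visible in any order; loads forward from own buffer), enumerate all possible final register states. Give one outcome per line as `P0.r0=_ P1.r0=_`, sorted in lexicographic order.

P0.r0=0 P1.r0=0
P0.r0=0 P1.r0=2
P0.r0=1 P1.r0=0

outcome vector order: (P0.r0,P1.r0)
|PSO outcomes| = 3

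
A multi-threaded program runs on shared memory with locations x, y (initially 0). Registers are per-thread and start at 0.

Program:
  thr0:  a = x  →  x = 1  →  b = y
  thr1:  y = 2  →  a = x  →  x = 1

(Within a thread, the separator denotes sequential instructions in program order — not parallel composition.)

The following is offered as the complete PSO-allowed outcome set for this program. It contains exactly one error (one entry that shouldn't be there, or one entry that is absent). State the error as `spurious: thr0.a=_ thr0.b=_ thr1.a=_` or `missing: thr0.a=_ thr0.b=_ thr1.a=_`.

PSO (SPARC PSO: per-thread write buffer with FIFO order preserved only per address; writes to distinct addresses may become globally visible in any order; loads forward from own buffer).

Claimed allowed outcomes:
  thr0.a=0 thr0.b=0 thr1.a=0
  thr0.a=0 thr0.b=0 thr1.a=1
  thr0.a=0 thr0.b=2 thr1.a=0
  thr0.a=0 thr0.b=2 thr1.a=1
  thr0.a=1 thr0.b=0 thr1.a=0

outcome vector order: (thr0.a,thr0.b,thr1.a)
PSO (6): 000, 001, 020, 021, 100, 120
PSO∖claimed = {120}

missing: thr0.a=1 thr0.b=2 thr1.a=0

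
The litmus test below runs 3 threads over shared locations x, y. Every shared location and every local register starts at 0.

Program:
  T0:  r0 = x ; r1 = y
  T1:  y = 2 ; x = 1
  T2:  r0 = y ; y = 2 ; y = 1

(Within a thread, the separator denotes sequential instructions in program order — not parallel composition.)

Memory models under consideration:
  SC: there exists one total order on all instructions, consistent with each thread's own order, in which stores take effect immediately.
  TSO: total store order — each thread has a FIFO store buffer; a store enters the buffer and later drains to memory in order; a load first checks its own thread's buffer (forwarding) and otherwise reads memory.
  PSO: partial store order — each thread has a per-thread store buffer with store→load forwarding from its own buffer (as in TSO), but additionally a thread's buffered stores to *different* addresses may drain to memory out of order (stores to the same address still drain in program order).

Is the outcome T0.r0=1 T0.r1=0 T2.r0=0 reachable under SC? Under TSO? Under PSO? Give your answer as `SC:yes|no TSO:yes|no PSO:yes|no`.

SC:no TSO:no PSO:yes

outcome vector order: (T0.r0,T0.r1,T2.r0)
under SC → 0/0/0, 0/0/2, 0/1/0, 0/1/2, 0/2/0, 0/2/2, 1/1/0, 1/1/2, 1/2/0, 1/2/2
under TSO → 0/0/0, 0/0/2, 0/1/0, 0/1/2, 0/2/0, 0/2/2, 1/1/0, 1/1/2, 1/2/0, 1/2/2
under PSO → 0/0/0, 0/0/2, 0/1/0, 0/1/2, 0/2/0, 0/2/2, 1/0/0, 1/0/2, 1/1/0, 1/1/2, 1/2/0, 1/2/2
target 1/0/0 ∈ {PSO}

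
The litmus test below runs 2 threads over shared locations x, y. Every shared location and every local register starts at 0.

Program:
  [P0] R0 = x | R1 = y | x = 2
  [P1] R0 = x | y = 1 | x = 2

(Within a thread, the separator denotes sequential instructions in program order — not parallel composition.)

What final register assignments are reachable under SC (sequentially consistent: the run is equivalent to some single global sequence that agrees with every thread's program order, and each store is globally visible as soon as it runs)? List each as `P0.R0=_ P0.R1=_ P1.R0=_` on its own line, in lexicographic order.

outcome vector order: (P0.R0,P0.R1,P1.R0)
|SC outcomes| = 4

P0.R0=0 P0.R1=0 P1.R0=0
P0.R0=0 P0.R1=0 P1.R0=2
P0.R0=0 P0.R1=1 P1.R0=0
P0.R0=2 P0.R1=1 P1.R0=0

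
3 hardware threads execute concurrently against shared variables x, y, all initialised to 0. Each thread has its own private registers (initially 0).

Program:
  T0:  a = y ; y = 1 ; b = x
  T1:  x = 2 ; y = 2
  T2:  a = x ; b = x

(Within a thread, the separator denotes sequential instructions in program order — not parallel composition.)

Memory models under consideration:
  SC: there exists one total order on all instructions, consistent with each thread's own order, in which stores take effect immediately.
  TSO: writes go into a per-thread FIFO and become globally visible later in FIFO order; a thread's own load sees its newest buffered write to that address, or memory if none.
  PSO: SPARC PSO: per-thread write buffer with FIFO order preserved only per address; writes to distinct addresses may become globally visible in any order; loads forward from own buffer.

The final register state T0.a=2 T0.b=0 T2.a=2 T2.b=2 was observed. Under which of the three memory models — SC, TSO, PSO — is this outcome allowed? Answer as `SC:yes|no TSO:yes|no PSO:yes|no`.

outcome vector order: (T0.a,T0.b,T2.a,T2.b)
[SC] allowed = {0/0/0/0; 0/0/0/2; 0/0/2/2; 0/2/0/0; 0/2/0/2; 0/2/2/2; 2/2/0/0; 2/2/0/2; 2/2/2/2}
[TSO] allowed = {0/0/0/0; 0/0/0/2; 0/0/2/2; 0/2/0/0; 0/2/0/2; 0/2/2/2; 2/2/0/0; 2/2/0/2; 2/2/2/2}
[PSO] allowed = {0/0/0/0; 0/0/0/2; 0/0/2/2; 0/2/0/0; 0/2/0/2; 0/2/2/2; 2/0/0/0; 2/0/0/2; 2/0/2/2; 2/2/0/0; 2/2/0/2; 2/2/2/2}
target 2/0/2/2 ∈ {PSO}

SC:no TSO:no PSO:yes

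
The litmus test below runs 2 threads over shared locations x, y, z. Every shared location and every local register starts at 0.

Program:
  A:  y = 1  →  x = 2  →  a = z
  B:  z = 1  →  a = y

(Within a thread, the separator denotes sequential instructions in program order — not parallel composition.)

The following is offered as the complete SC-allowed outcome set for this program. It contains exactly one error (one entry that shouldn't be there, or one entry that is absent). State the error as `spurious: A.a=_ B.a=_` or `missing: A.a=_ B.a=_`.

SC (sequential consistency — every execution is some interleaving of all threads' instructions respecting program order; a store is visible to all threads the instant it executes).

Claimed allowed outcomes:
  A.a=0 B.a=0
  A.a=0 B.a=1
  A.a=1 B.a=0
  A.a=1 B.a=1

spurious: A.a=0 B.a=0

outcome vector order: (A.a,B.a)
under SC → <0 1>, <1 0>, <1 1>
claimed∖SC = {<0 0>}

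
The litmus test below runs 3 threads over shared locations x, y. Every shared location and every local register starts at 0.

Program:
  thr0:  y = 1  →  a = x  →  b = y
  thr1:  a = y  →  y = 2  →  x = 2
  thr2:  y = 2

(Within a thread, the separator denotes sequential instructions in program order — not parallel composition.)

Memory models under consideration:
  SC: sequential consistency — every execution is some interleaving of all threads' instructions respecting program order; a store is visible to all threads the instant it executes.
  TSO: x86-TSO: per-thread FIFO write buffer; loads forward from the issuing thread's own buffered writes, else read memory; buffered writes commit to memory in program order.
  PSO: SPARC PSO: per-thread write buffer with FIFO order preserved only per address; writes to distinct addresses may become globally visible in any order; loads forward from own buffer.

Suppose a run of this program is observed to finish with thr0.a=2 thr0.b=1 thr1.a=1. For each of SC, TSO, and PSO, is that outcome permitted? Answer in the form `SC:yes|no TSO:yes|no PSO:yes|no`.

outcome vector order: (thr0.a,thr0.b,thr1.a)
SC: 11 outcomes — {(0,1,0); (0,1,1); (0,1,2); (0,2,0); (0,2,1); (0,2,2); (2,1,0); (2,1,2); (2,2,0); (2,2,1); (2,2,2)}
TSO: 11 outcomes — {(0,1,0); (0,1,1); (0,1,2); (0,2,0); (0,2,1); (0,2,2); (2,1,0); (2,1,2); (2,2,0); (2,2,1); (2,2,2)}
PSO: 12 outcomes — {(0,1,0); (0,1,1); (0,1,2); (0,2,0); (0,2,1); (0,2,2); (2,1,0); (2,1,1); (2,1,2); (2,2,0); (2,2,1); (2,2,2)}
target (2,1,1) ∈ {PSO}

SC:no TSO:no PSO:yes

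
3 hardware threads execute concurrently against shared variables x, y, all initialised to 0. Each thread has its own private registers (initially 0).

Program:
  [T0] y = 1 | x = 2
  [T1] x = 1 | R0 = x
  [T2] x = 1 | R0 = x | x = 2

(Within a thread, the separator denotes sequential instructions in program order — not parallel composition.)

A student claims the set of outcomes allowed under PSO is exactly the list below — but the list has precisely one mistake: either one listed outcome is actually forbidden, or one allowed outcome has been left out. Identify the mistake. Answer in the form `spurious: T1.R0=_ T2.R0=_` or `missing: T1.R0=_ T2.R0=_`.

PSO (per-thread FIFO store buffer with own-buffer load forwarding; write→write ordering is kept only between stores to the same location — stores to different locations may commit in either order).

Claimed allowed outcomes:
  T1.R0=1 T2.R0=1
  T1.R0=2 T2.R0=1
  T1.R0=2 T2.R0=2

outcome vector order: (T1.R0,T2.R0)
[PSO] allowed = {(1,1), (1,2), (2,1), (2,2)}
PSO∖claimed = {(1,2)}

missing: T1.R0=1 T2.R0=2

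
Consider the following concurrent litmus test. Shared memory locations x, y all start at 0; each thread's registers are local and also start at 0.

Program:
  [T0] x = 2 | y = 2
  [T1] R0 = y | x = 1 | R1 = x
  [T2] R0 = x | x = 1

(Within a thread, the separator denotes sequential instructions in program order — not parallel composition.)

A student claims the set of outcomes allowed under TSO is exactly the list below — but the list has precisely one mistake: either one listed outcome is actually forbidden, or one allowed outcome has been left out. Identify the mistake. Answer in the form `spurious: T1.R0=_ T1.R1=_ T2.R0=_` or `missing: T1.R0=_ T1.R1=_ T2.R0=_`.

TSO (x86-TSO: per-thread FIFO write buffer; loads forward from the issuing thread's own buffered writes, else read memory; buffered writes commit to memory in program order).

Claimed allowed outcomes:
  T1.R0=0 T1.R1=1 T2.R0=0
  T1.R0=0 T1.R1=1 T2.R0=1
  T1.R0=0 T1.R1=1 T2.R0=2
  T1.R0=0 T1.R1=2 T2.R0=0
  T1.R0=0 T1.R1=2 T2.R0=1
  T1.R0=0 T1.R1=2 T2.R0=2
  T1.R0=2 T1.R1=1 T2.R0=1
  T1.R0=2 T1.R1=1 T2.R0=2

missing: T1.R0=2 T1.R1=1 T2.R0=0

outcome vector order: (T1.R0,T1.R1,T2.R0)
under TSO → 0/1/0 0/1/1 0/1/2 0/2/0 0/2/1 0/2/2 2/1/0 2/1/1 2/1/2
TSO∖claimed = {2/1/0}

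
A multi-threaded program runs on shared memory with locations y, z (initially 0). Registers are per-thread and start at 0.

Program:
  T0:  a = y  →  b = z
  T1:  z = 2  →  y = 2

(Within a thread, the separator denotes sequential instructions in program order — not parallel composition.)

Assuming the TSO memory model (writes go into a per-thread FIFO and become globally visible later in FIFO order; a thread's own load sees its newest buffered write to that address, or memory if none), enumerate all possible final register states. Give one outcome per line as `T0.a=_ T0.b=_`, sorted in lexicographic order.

T0.a=0 T0.b=0
T0.a=0 T0.b=2
T0.a=2 T0.b=2

outcome vector order: (T0.a,T0.b)
|TSO outcomes| = 3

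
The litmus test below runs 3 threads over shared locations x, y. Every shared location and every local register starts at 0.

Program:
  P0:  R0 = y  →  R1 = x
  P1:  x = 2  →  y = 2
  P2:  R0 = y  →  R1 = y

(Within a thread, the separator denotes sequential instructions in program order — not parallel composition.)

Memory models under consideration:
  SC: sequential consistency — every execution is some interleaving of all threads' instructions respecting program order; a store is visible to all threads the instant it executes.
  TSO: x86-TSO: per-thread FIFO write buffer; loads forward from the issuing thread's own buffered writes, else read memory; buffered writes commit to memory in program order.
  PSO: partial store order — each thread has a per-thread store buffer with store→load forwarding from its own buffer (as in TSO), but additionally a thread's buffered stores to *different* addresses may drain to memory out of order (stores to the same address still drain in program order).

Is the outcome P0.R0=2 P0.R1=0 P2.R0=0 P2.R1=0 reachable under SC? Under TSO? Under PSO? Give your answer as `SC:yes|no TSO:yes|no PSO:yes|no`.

SC:no TSO:no PSO:yes

outcome vector order: (P0.R0,P0.R1,P2.R0,P2.R1)
[SC] allowed = {0/0/0/0, 0/0/0/2, 0/0/2/2, 0/2/0/0, 0/2/0/2, 0/2/2/2, 2/2/0/0, 2/2/0/2, 2/2/2/2}
[TSO] allowed = {0/0/0/0, 0/0/0/2, 0/0/2/2, 0/2/0/0, 0/2/0/2, 0/2/2/2, 2/2/0/0, 2/2/0/2, 2/2/2/2}
[PSO] allowed = {0/0/0/0, 0/0/0/2, 0/0/2/2, 0/2/0/0, 0/2/0/2, 0/2/2/2, 2/0/0/0, 2/0/0/2, 2/0/2/2, 2/2/0/0, 2/2/0/2, 2/2/2/2}
target 2/0/0/0 ∈ {PSO}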